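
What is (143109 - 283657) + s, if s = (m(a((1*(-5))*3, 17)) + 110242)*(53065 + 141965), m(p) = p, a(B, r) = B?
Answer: 21497431262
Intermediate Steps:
s = 21497571810 (s = ((1*(-5))*3 + 110242)*(53065 + 141965) = (-5*3 + 110242)*195030 = (-15 + 110242)*195030 = 110227*195030 = 21497571810)
(143109 - 283657) + s = (143109 - 283657) + 21497571810 = -140548 + 21497571810 = 21497431262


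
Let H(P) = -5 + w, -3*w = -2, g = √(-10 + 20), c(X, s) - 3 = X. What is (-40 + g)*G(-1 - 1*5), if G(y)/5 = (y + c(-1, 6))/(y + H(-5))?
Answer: -2400/31 + 60*√10/31 ≈ -71.299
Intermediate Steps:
c(X, s) = 3 + X
g = √10 ≈ 3.1623
w = ⅔ (w = -⅓*(-2) = ⅔ ≈ 0.66667)
H(P) = -13/3 (H(P) = -5 + ⅔ = -13/3)
G(y) = 5*(2 + y)/(-13/3 + y) (G(y) = 5*((y + (3 - 1))/(y - 13/3)) = 5*((y + 2)/(-13/3 + y)) = 5*((2 + y)/(-13/3 + y)) = 5*(2 + y)/(-13/3 + y))
(-40 + g)*G(-1 - 1*5) = (-40 + √10)*(15*(2 + (-1 - 1*5))/(-13 + 3*(-1 - 1*5))) = (-40 + √10)*(15*(2 + (-1 - 5))/(-13 + 3*(-1 - 5))) = (-40 + √10)*(15*(2 - 6)/(-13 + 3*(-6))) = (-40 + √10)*(15*(-4)/(-13 - 18)) = (-40 + √10)*(15*(-4)/(-31)) = (-40 + √10)*(15*(-1/31)*(-4)) = (-40 + √10)*(60/31) = -2400/31 + 60*√10/31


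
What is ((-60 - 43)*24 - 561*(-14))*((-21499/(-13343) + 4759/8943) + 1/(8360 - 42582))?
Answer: 713740198889913/61872571783 ≈ 11536.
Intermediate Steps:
((-60 - 43)*24 - 561*(-14))*((-21499/(-13343) + 4759/8943) + 1/(8360 - 42582)) = (-103*24 + 7854)*((-21499*(-1/13343) + 4759*(1/8943)) + 1/(-34222)) = (-2472 + 7854)*((21499/13343 + 4759/8943) - 1/34222) = 5382*(23251354/10847859 - 1/34222) = 5382*(795696988729/371235430698) = 713740198889913/61872571783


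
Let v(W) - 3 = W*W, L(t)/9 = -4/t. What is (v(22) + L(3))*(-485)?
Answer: -230375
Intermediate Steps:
L(t) = -36/t (L(t) = 9*(-4/t) = -36/t)
v(W) = 3 + W² (v(W) = 3 + W*W = 3 + W²)
(v(22) + L(3))*(-485) = ((3 + 22²) - 36/3)*(-485) = ((3 + 484) - 36*⅓)*(-485) = (487 - 12)*(-485) = 475*(-485) = -230375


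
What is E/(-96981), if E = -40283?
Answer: 40283/96981 ≈ 0.41537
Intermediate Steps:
E/(-96981) = -40283/(-96981) = -40283*(-1/96981) = 40283/96981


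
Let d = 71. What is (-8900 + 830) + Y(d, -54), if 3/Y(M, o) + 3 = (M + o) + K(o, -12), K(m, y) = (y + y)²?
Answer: -4761297/590 ≈ -8070.0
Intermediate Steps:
K(m, y) = 4*y² (K(m, y) = (2*y)² = 4*y²)
Y(M, o) = 3/(573 + M + o) (Y(M, o) = 3/(-3 + ((M + o) + 4*(-12)²)) = 3/(-3 + ((M + o) + 4*144)) = 3/(-3 + ((M + o) + 576)) = 3/(-3 + (576 + M + o)) = 3/(573 + M + o))
(-8900 + 830) + Y(d, -54) = (-8900 + 830) + 3/(573 + 71 - 54) = -8070 + 3/590 = -4761297/590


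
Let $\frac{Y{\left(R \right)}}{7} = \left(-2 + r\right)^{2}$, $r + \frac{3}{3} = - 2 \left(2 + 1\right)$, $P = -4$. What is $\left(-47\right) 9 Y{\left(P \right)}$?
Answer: $-239841$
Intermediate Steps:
$r = -7$ ($r = -1 - 2 \left(2 + 1\right) = -1 - 6 = -7$)
$Y{\left(R \right)} = 567$ ($Y{\left(R \right)} = 7 \left(-2 - 7\right)^{2} = 7 \left(-9\right)^{2} = 7 \cdot 81 = 567$)
$\left(-47\right) 9 Y{\left(P \right)} = \left(-47\right) 9 \cdot 567 = \left(-423\right) 567 = -239841$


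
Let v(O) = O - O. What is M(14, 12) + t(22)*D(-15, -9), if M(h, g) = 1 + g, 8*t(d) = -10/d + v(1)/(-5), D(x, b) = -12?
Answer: 301/22 ≈ 13.682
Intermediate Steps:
v(O) = 0
t(d) = -5/(4*d) (t(d) = (-10/d + 0/(-5))/8 = (-10/d + 0*(-1/5))/8 = (-10/d + 0)/8 = (-10/d)/8 = -5/(4*d))
M(14, 12) + t(22)*D(-15, -9) = (1 + 12) - 5/4/22*(-12) = 13 - 5/4*1/22*(-12) = 13 - 5/88*(-12) = 13 + 15/22 = 301/22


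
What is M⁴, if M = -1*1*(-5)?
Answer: 625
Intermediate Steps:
M = 5 (M = -1*(-5) = 5)
M⁴ = 5⁴ = 625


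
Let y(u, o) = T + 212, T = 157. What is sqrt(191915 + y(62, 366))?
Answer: 2*sqrt(48071) ≈ 438.50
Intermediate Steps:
y(u, o) = 369 (y(u, o) = 157 + 212 = 369)
sqrt(191915 + y(62, 366)) = sqrt(191915 + 369) = sqrt(192284) = 2*sqrt(48071)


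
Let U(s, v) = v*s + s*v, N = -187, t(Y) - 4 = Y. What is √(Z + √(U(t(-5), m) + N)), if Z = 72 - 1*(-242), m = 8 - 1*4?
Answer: √(314 + I*√195) ≈ 17.724 + 0.3939*I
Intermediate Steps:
t(Y) = 4 + Y
m = 4 (m = 8 - 4 = 4)
U(s, v) = 2*s*v (U(s, v) = s*v + s*v = 2*s*v)
Z = 314 (Z = 72 + 242 = 314)
√(Z + √(U(t(-5), m) + N)) = √(314 + √(2*(4 - 5)*4 - 187)) = √(314 + √(2*(-1)*4 - 187)) = √(314 + √(-8 - 187)) = √(314 + √(-195)) = √(314 + I*√195)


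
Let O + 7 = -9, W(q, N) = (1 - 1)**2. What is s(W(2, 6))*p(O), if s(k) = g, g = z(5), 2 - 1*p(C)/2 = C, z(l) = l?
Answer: 180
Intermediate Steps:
W(q, N) = 0 (W(q, N) = 0**2 = 0)
O = -16 (O = -7 - 9 = -16)
p(C) = 4 - 2*C
g = 5
s(k) = 5
s(W(2, 6))*p(O) = 5*(4 - 2*(-16)) = 5*(4 + 32) = 5*36 = 180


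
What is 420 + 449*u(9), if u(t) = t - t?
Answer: 420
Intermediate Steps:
u(t) = 0
420 + 449*u(9) = 420 + 449*0 = 420 + 0 = 420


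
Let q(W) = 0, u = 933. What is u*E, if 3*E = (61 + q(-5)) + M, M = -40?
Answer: 6531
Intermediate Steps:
E = 7 (E = ((61 + 0) - 40)/3 = (61 - 40)/3 = (1/3)*21 = 7)
u*E = 933*7 = 6531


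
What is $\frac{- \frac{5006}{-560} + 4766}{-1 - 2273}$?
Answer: $- \frac{445661}{212240} \approx -2.0998$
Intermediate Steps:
$\frac{- \frac{5006}{-560} + 4766}{-1 - 2273} = \frac{\left(-5006\right) \left(- \frac{1}{560}\right) + 4766}{-2274} = \left(\frac{2503}{280} + 4766\right) \left(- \frac{1}{2274}\right) = \frac{1336983}{280} \left(- \frac{1}{2274}\right) = - \frac{445661}{212240}$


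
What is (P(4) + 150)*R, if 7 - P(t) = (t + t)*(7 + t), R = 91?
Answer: 6279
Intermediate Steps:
P(t) = 7 - 2*t*(7 + t) (P(t) = 7 - (t + t)*(7 + t) = 7 - 2*t*(7 + t))
(P(4) + 150)*R = ((7 - 14*4 - 2*4²) + 150)*91 = ((7 - 56 - 2*16) + 150)*91 = ((7 - 56 - 32) + 150)*91 = (-81 + 150)*91 = 69*91 = 6279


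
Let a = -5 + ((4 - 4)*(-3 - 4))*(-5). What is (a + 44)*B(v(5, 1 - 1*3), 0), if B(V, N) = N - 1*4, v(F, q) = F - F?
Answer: -156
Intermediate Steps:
a = -5 (a = -5 + (0*(-7))*(-5) = -5 + 0*(-5) = -5 + 0 = -5)
v(F, q) = 0
B(V, N) = -4 + N (B(V, N) = N - 4 = -4 + N)
(a + 44)*B(v(5, 1 - 1*3), 0) = (-5 + 44)*(-4 + 0) = 39*(-4) = -156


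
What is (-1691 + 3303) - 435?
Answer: 1177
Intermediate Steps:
(-1691 + 3303) - 435 = 1612 - 435 = 1177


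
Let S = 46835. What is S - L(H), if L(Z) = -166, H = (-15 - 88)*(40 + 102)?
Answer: 47001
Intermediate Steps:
H = -14626 (H = -103*142 = -14626)
S - L(H) = 46835 - 1*(-166) = 46835 + 166 = 47001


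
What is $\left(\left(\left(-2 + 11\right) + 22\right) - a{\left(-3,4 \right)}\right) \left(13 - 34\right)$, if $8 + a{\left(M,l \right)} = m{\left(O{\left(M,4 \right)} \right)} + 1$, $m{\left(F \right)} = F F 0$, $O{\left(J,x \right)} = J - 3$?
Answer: $-798$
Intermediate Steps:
$O{\left(J,x \right)} = -3 + J$
$m{\left(F \right)} = 0$ ($m{\left(F \right)} = F^{2} \cdot 0 = 0$)
$a{\left(M,l \right)} = -7$ ($a{\left(M,l \right)} = -8 + \left(0 + 1\right) = -8 + 1 = -7$)
$\left(\left(\left(-2 + 11\right) + 22\right) - a{\left(-3,4 \right)}\right) \left(13 - 34\right) = \left(\left(\left(-2 + 11\right) + 22\right) - -7\right) \left(13 - 34\right) = \left(\left(9 + 22\right) + 7\right) \left(13 - 34\right) = \left(31 + 7\right) \left(-21\right) = 38 \left(-21\right) = -798$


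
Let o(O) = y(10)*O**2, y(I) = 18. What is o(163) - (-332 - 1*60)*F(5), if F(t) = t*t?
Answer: 488042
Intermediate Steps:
o(O) = 18*O**2
F(t) = t**2
o(163) - (-332 - 1*60)*F(5) = 18*163**2 - (-332 - 1*60)*5**2 = 18*26569 - (-332 - 60)*25 = 478242 - (-392)*25 = 478242 - 1*(-9800) = 478242 + 9800 = 488042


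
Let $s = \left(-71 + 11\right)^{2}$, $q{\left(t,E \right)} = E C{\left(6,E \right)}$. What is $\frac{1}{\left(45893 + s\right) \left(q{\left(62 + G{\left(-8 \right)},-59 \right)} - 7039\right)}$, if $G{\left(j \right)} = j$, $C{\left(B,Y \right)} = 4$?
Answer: $- \frac{1}{360061575} \approx -2.7773 \cdot 10^{-9}$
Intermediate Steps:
$q{\left(t,E \right)} = 4 E$ ($q{\left(t,E \right)} = E 4 = 4 E$)
$s = 3600$ ($s = \left(-60\right)^{2} = 3600$)
$\frac{1}{\left(45893 + s\right) \left(q{\left(62 + G{\left(-8 \right)},-59 \right)} - 7039\right)} = \frac{1}{\left(45893 + 3600\right) \left(4 \left(-59\right) - 7039\right)} = \frac{1}{49493 \left(-236 - 7039\right)} = \frac{1}{49493 \left(-7275\right)} = \frac{1}{-360061575} = - \frac{1}{360061575}$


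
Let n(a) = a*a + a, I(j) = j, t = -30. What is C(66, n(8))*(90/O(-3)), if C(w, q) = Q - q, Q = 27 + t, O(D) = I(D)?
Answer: 2250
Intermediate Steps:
O(D) = D
n(a) = a + a**2 (n(a) = a**2 + a = a + a**2)
Q = -3 (Q = 27 - 30 = -3)
C(w, q) = -3 - q
C(66, n(8))*(90/O(-3)) = (-3 - 8*(1 + 8))*(90/(-3)) = (-3 - 8*9)*(90*(-1/3)) = (-3 - 1*72)*(-30) = (-3 - 72)*(-30) = -75*(-30) = 2250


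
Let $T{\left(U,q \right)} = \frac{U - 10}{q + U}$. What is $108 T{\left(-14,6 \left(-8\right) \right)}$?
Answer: $\frac{1296}{31} \approx 41.806$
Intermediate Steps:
$T{\left(U,q \right)} = \frac{-10 + U}{U + q}$
$108 T{\left(-14,6 \left(-8\right) \right)} = 108 \frac{-10 - 14}{-14 + 6 \left(-8\right)} = 108 \frac{1}{-14 - 48} \left(-24\right) = 108 \frac{1}{-62} \left(-24\right) = 108 \left(\left(- \frac{1}{62}\right) \left(-24\right)\right) = 108 \cdot \frac{12}{31} = \frac{1296}{31}$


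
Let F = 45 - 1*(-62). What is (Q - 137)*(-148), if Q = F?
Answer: 4440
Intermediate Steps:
F = 107 (F = 45 + 62 = 107)
Q = 107
(Q - 137)*(-148) = (107 - 137)*(-148) = -30*(-148) = 4440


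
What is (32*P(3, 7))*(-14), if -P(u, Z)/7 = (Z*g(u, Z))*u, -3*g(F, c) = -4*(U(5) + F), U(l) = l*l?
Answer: 2458624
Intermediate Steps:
U(l) = l²
g(F, c) = 100/3 + 4*F/3 (g(F, c) = -(-4)*(5² + F)/3 = -(-4)*(25 + F)/3 = -(-100 - 4*F)/3 = 100/3 + 4*F/3)
P(u, Z) = -7*Z*u*(100/3 + 4*u/3) (P(u, Z) = -7*Z*(100/3 + 4*u/3)*u = -7*Z*u*(100/3 + 4*u/3))
(32*P(3, 7))*(-14) = (32*(-28/3*7*3*(25 + 3)))*(-14) = (32*(-28/3*7*3*28))*(-14) = (32*(-5488))*(-14) = -175616*(-14) = 2458624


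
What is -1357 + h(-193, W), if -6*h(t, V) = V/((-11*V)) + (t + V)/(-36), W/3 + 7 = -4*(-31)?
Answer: -1611229/1188 ≈ -1356.3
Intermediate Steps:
W = 351 (W = -21 + 3*(-4*(-31)) = -21 + 3*124 = -21 + 372 = 351)
h(t, V) = 1/66 + V/216 + t/216 (h(t, V) = -(V/((-11*V)) + (t + V)/(-36))/6 = -(V*(-1/(11*V)) + (V + t)*(-1/36))/6 = -(-1/11 + (-V/36 - t/36))/6 = -(-1/11 - V/36 - t/36)/6 = 1/66 + V/216 + t/216)
-1357 + h(-193, W) = -1357 + (1/66 + (1/216)*351 + (1/216)*(-193)) = -1357 + (1/66 + 13/8 - 193/216) = -1357 + 887/1188 = -1611229/1188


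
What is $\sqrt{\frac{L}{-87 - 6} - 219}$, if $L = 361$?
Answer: $\frac{2 i \sqrt{481926}}{93} \approx 14.929 i$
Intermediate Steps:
$\sqrt{\frac{L}{-87 - 6} - 219} = \sqrt{\frac{361}{-87 - 6} - 219} = \sqrt{\frac{361}{-93} - 219} = \sqrt{361 \left(- \frac{1}{93}\right) - 219} = \sqrt{- \frac{361}{93} - 219} = \sqrt{- \frac{20728}{93}} = \frac{2 i \sqrt{481926}}{93}$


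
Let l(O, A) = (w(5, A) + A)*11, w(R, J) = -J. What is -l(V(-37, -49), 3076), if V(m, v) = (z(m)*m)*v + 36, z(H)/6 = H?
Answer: 0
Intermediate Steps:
z(H) = 6*H
V(m, v) = 36 + 6*v*m² (V(m, v) = ((6*m)*m)*v + 36 = (6*m²)*v + 36 = 6*v*m² + 36 = 36 + 6*v*m²)
l(O, A) = 0 (l(O, A) = (-A + A)*11 = 0*11 = 0)
-l(V(-37, -49), 3076) = -1*0 = 0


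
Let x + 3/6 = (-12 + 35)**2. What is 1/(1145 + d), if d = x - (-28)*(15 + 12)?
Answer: 2/4859 ≈ 0.00041161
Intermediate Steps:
x = 1057/2 (x = -1/2 + (-12 + 35)**2 = -1/2 + 23**2 = -1/2 + 529 = 1057/2 ≈ 528.50)
d = 2569/2 (d = 1057/2 - (-28)*(15 + 12) = 1057/2 - (-28)*27 = 1057/2 - 1*(-756) = 1057/2 + 756 = 2569/2 ≈ 1284.5)
1/(1145 + d) = 1/(1145 + 2569/2) = 1/(4859/2) = 2/4859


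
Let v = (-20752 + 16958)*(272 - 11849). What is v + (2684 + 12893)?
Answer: 43938715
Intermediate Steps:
v = 43923138 (v = -3794*(-11577) = 43923138)
v + (2684 + 12893) = 43923138 + (2684 + 12893) = 43923138 + 15577 = 43938715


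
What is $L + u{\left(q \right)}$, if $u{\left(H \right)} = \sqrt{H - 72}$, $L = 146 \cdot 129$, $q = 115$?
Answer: $18834 + \sqrt{43} \approx 18841.0$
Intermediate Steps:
$L = 18834$
$u{\left(H \right)} = \sqrt{-72 + H}$
$L + u{\left(q \right)} = 18834 + \sqrt{-72 + 115} = 18834 + \sqrt{43}$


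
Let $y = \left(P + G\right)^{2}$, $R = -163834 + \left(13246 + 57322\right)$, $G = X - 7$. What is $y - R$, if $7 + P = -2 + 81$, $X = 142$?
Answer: $136115$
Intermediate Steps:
$P = 72$ ($P = -7 + \left(-2 + 81\right) = -7 + 79 = 72$)
$G = 135$ ($G = 142 - 7 = 135$)
$R = -93266$ ($R = -163834 + 70568 = -93266$)
$y = 42849$ ($y = \left(72 + 135\right)^{2} = 207^{2} = 42849$)
$y - R = 42849 - -93266 = 42849 + 93266 = 136115$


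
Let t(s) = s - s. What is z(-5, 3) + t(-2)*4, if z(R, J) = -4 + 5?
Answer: 1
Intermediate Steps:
t(s) = 0
z(R, J) = 1
z(-5, 3) + t(-2)*4 = 1 + 0*4 = 1 + 0 = 1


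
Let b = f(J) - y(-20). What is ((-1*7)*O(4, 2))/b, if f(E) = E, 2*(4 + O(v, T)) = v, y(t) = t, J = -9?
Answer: 14/11 ≈ 1.2727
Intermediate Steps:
O(v, T) = -4 + v/2
b = 11 (b = -9 - 1*(-20) = -9 + 20 = 11)
((-1*7)*O(4, 2))/b = ((-1*7)*(-4 + (½)*4))/11 = -7*(-4 + 2)*(1/11) = -7*(-2)*(1/11) = 14*(1/11) = 14/11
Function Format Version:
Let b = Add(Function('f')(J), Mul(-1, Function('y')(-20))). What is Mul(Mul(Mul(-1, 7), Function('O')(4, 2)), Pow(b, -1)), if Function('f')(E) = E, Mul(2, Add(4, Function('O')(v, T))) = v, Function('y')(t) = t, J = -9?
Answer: Rational(14, 11) ≈ 1.2727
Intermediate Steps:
Function('O')(v, T) = Add(-4, Mul(Rational(1, 2), v))
b = 11 (b = Add(-9, Mul(-1, -20)) = Add(-9, 20) = 11)
Mul(Mul(Mul(-1, 7), Function('O')(4, 2)), Pow(b, -1)) = Mul(Mul(Mul(-1, 7), Add(-4, Mul(Rational(1, 2), 4))), Pow(11, -1)) = Mul(Mul(-7, Add(-4, 2)), Rational(1, 11)) = Mul(Mul(-7, -2), Rational(1, 11)) = Mul(14, Rational(1, 11)) = Rational(14, 11)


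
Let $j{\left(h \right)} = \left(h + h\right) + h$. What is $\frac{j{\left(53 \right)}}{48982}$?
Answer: $\frac{159}{48982} \approx 0.0032461$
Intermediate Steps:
$j{\left(h \right)} = 3 h$ ($j{\left(h \right)} = 2 h + h = 3 h$)
$\frac{j{\left(53 \right)}}{48982} = \frac{3 \cdot 53}{48982} = 159 \cdot \frac{1}{48982} = \frac{159}{48982}$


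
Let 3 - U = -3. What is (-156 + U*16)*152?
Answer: -9120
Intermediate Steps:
U = 6 (U = 3 - 1*(-3) = 3 + 3 = 6)
(-156 + U*16)*152 = (-156 + 6*16)*152 = (-156 + 96)*152 = -60*152 = -9120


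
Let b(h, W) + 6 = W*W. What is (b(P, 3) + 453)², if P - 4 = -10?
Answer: 207936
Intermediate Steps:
P = -6 (P = 4 - 10 = -6)
b(h, W) = -6 + W² (b(h, W) = -6 + W*W = -6 + W²)
(b(P, 3) + 453)² = ((-6 + 3²) + 453)² = ((-6 + 9) + 453)² = (3 + 453)² = 456² = 207936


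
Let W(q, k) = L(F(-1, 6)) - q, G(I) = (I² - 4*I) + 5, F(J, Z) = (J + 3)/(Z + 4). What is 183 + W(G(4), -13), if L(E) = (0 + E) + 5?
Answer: 916/5 ≈ 183.20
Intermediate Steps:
F(J, Z) = (3 + J)/(4 + Z)
L(E) = 5 + E (L(E) = E + 5 = 5 + E)
G(I) = 5 + I² - 4*I
W(q, k) = 26/5 - q (W(q, k) = (5 + (3 - 1)/(4 + 6)) - q = (5 + 2/10) - q = (5 + (⅒)*2) - q = (5 + ⅕) - q = 26/5 - q)
183 + W(G(4), -13) = 183 + (26/5 - (5 + 4² - 4*4)) = 183 + (26/5 - (5 + 16 - 16)) = 183 + (26/5 - 1*5) = 183 + (26/5 - 5) = 183 + ⅕ = 916/5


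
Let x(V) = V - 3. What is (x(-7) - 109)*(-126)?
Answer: 14994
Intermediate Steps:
x(V) = -3 + V
(x(-7) - 109)*(-126) = ((-3 - 7) - 109)*(-126) = (-10 - 109)*(-126) = -119*(-126) = 14994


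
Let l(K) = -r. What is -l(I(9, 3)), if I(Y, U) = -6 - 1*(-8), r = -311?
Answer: -311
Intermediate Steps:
I(Y, U) = 2 (I(Y, U) = -6 + 8 = 2)
l(K) = 311 (l(K) = -1*(-311) = 311)
-l(I(9, 3)) = -1*311 = -311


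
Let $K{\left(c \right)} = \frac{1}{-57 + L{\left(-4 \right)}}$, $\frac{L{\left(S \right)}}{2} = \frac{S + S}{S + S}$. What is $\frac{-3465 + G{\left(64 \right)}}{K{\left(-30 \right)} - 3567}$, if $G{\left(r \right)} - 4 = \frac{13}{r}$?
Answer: $\frac{12182005}{12555904} \approx 0.97022$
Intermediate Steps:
$L{\left(S \right)} = 2$ ($L{\left(S \right)} = 2 \frac{S + S}{S + S} = 2 \frac{2 S}{2 S} = 2 \cdot 2 S \frac{1}{2 S} = 2 \cdot 1 = 2$)
$G{\left(r \right)} = 4 + \frac{13}{r}$
$K{\left(c \right)} = - \frac{1}{55}$ ($K{\left(c \right)} = \frac{1}{-57 + 2} = \frac{1}{-55} = - \frac{1}{55}$)
$\frac{-3465 + G{\left(64 \right)}}{K{\left(-30 \right)} - 3567} = \frac{-3465 + \left(4 + \frac{13}{64}\right)}{- \frac{1}{55} - 3567} = \frac{-3465 + \left(4 + 13 \cdot \frac{1}{64}\right)}{- \frac{196186}{55}} = \left(-3465 + \left(4 + \frac{13}{64}\right)\right) \left(- \frac{55}{196186}\right) = \left(-3465 + \frac{269}{64}\right) \left(- \frac{55}{196186}\right) = \left(- \frac{221491}{64}\right) \left(- \frac{55}{196186}\right) = \frac{12182005}{12555904}$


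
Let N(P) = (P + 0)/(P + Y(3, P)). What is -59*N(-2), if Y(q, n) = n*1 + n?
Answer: -59/3 ≈ -19.667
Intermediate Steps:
Y(q, n) = 2*n (Y(q, n) = n + n = 2*n)
N(P) = ⅓ (N(P) = (P + 0)/(P + 2*P) = P/((3*P)) = P*(1/(3*P)) = ⅓)
-59*N(-2) = -59*⅓ = -59/3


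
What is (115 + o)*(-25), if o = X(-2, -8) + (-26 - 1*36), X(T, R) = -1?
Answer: -1300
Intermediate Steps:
o = -63 (o = -1 + (-26 - 1*36) = -1 + (-26 - 36) = -1 - 62 = -63)
(115 + o)*(-25) = (115 - 63)*(-25) = 52*(-25) = -1300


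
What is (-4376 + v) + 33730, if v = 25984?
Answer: 55338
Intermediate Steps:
(-4376 + v) + 33730 = (-4376 + 25984) + 33730 = 21608 + 33730 = 55338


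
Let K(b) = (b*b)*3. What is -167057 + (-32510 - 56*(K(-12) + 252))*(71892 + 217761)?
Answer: -20511654599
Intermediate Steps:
K(b) = 3*b² (K(b) = b²*3 = 3*b²)
-167057 + (-32510 - 56*(K(-12) + 252))*(71892 + 217761) = -167057 + (-32510 - 56*(3*(-12)² + 252))*(71892 + 217761) = -167057 + (-32510 - 56*(3*144 + 252))*289653 = -167057 + (-32510 - 56*(432 + 252))*289653 = -167057 + (-32510 - 56*684)*289653 = -167057 + (-32510 - 38304)*289653 = -167057 - 70814*289653 = -167057 - 20511487542 = -20511654599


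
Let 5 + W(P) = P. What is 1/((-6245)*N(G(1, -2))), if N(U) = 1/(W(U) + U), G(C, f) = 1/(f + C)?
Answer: 7/6245 ≈ 0.0011209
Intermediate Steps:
W(P) = -5 + P
G(C, f) = 1/(C + f)
N(U) = 1/(-5 + 2*U) (N(U) = 1/((-5 + U) + U) = 1/(-5 + 2*U))
1/((-6245)*N(G(1, -2))) = 1/((-6245)*(1/(-5 + 2/(1 - 2)))) = -1/(6245*(1/(-5 + 2/(-1)))) = -1/(6245*(1/(-5 + 2*(-1)))) = -1/(6245*(1/(-5 - 2))) = -1/(6245*(1/(-7))) = -1/(6245*(-1/7)) = -1/6245*(-7) = 7/6245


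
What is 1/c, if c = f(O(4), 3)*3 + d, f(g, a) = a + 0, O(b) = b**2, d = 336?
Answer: 1/345 ≈ 0.0028986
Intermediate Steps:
f(g, a) = a
c = 345 (c = 3*3 + 336 = 9 + 336 = 345)
1/c = 1/345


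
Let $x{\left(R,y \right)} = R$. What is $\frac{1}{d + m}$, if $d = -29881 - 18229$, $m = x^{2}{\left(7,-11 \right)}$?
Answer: $- \frac{1}{48061} \approx -2.0807 \cdot 10^{-5}$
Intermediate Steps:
$m = 49$ ($m = 7^{2} = 49$)
$d = -48110$ ($d = -29881 - 18229 = -48110$)
$\frac{1}{d + m} = \frac{1}{-48110 + 49} = \frac{1}{-48061} = - \frac{1}{48061}$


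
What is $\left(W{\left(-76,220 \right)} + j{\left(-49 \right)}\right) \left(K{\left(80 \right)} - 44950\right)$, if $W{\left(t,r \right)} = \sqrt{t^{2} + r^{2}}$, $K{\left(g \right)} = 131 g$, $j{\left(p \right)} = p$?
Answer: $1689030 - 137880 \sqrt{3386} \approx -6.3341 \cdot 10^{6}$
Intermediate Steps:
$W{\left(t,r \right)} = \sqrt{r^{2} + t^{2}}$
$\left(W{\left(-76,220 \right)} + j{\left(-49 \right)}\right) \left(K{\left(80 \right)} - 44950\right) = \left(\sqrt{220^{2} + \left(-76\right)^{2}} - 49\right) \left(131 \cdot 80 - 44950\right) = \left(\sqrt{48400 + 5776} - 49\right) \left(10480 - 44950\right) = \left(\sqrt{54176} - 49\right) \left(-34470\right) = \left(4 \sqrt{3386} - 49\right) \left(-34470\right) = \left(-49 + 4 \sqrt{3386}\right) \left(-34470\right) = 1689030 - 137880 \sqrt{3386}$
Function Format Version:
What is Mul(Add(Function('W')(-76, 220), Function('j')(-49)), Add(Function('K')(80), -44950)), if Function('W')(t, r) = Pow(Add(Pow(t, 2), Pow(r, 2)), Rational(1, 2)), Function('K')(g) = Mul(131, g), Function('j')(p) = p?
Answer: Add(1689030, Mul(-137880, Pow(3386, Rational(1, 2)))) ≈ -6.3341e+6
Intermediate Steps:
Function('W')(t, r) = Pow(Add(Pow(r, 2), Pow(t, 2)), Rational(1, 2))
Mul(Add(Function('W')(-76, 220), Function('j')(-49)), Add(Function('K')(80), -44950)) = Mul(Add(Pow(Add(Pow(220, 2), Pow(-76, 2)), Rational(1, 2)), -49), Add(Mul(131, 80), -44950)) = Mul(Add(Pow(Add(48400, 5776), Rational(1, 2)), -49), Add(10480, -44950)) = Mul(Add(Pow(54176, Rational(1, 2)), -49), -34470) = Mul(Add(Mul(4, Pow(3386, Rational(1, 2))), -49), -34470) = Mul(Add(-49, Mul(4, Pow(3386, Rational(1, 2)))), -34470) = Add(1689030, Mul(-137880, Pow(3386, Rational(1, 2))))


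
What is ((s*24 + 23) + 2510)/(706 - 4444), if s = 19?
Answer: -427/534 ≈ -0.79963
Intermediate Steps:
((s*24 + 23) + 2510)/(706 - 4444) = ((19*24 + 23) + 2510)/(706 - 4444) = ((456 + 23) + 2510)/(-3738) = (479 + 2510)*(-1/3738) = 2989*(-1/3738) = -427/534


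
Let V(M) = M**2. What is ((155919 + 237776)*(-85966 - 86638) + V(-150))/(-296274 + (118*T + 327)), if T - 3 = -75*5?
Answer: 67953309280/339843 ≈ 1.9996e+5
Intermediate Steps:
T = -372 (T = 3 - 75*5 = 3 - 375 = -372)
((155919 + 237776)*(-85966 - 86638) + V(-150))/(-296274 + (118*T + 327)) = ((155919 + 237776)*(-85966 - 86638) + (-150)**2)/(-296274 + (118*(-372) + 327)) = (393695*(-172604) + 22500)/(-296274 + (-43896 + 327)) = (-67953331780 + 22500)/(-296274 - 43569) = -67953309280/(-339843) = -67953309280*(-1/339843) = 67953309280/339843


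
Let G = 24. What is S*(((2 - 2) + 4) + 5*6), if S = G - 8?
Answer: 544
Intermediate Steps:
S = 16 (S = 24 - 8 = 16)
S*(((2 - 2) + 4) + 5*6) = 16*(((2 - 2) + 4) + 5*6) = 16*((0 + 4) + 30) = 16*(4 + 30) = 16*34 = 544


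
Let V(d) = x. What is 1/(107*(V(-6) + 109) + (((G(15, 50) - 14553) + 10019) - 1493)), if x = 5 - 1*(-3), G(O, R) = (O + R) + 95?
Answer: 1/6652 ≈ 0.00015033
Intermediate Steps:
G(O, R) = 95 + O + R
x = 8 (x = 5 + 3 = 8)
V(d) = 8
1/(107*(V(-6) + 109) + (((G(15, 50) - 14553) + 10019) - 1493)) = 1/(107*(8 + 109) + ((((95 + 15 + 50) - 14553) + 10019) - 1493)) = 1/(107*117 + (((160 - 14553) + 10019) - 1493)) = 1/(12519 + ((-14393 + 10019) - 1493)) = 1/(12519 + (-4374 - 1493)) = 1/(12519 - 5867) = 1/6652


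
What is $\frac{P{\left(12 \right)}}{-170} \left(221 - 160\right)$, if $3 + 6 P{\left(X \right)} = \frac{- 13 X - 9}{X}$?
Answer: $\frac{4087}{4080} \approx 1.0017$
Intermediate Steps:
$P{\left(X \right)} = - \frac{1}{2} + \frac{-9 - 13 X}{6 X}$ ($P{\left(X \right)} = - \frac{1}{2} + \frac{\left(- 13 X - 9\right) \frac{1}{X}}{6} = - \frac{1}{2} + \frac{\left(-9 - 13 X\right) \frac{1}{X}}{6} = - \frac{1}{2} + \frac{\frac{1}{X} \left(-9 - 13 X\right)}{6} = - \frac{1}{2} + \frac{-9 - 13 X}{6 X}$)
$\frac{P{\left(12 \right)}}{-170} \left(221 - 160\right) = \frac{\frac{1}{6} \cdot \frac{1}{12} \left(-9 - 192\right)}{-170} \left(221 - 160\right) = \frac{1}{6} \cdot \frac{1}{12} \left(-9 - 192\right) \left(- \frac{1}{170}\right) \left(221 - 160\right) = \frac{1}{6} \cdot \frac{1}{12} \left(-201\right) \left(- \frac{1}{170}\right) 61 = \left(- \frac{67}{24}\right) \left(- \frac{1}{170}\right) 61 = \frac{67}{4080} \cdot 61 = \frac{4087}{4080}$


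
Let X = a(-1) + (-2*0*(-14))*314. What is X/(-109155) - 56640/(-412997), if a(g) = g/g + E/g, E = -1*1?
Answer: 6181713206/45080687535 ≈ 0.13713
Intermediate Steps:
E = -1
a(g) = 1 - 1/g (a(g) = g/g - 1/g = 1 - 1/g)
X = 2 (X = (-1 - 1)/(-1) + (-2*0*(-14))*314 = -1*(-2) + (0*(-14))*314 = 2 + 0*314 = 2 + 0 = 2)
X/(-109155) - 56640/(-412997) = 2/(-109155) - 56640/(-412997) = 2*(-1/109155) - 56640*(-1/412997) = -2/109155 + 56640/412997 = 6181713206/45080687535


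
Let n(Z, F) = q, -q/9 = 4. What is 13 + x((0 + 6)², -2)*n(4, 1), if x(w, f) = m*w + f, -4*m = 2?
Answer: 733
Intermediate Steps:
q = -36 (q = -9*4 = -36)
n(Z, F) = -36
m = -½ (m = -¼*2 = -½ ≈ -0.50000)
x(w, f) = f - w/2 (x(w, f) = -w/2 + f = f - w/2)
13 + x((0 + 6)², -2)*n(4, 1) = 13 + (-2 - (0 + 6)²/2)*(-36) = 13 + (-2 - ½*6²)*(-36) = 13 + (-2 - ½*36)*(-36) = 13 + (-2 - 18)*(-36) = 13 - 20*(-36) = 13 + 720 = 733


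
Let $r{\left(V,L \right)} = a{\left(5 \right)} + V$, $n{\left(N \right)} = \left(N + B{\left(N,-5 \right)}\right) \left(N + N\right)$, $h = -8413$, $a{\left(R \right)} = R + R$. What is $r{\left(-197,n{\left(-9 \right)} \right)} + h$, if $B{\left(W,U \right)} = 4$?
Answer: $-8600$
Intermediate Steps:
$a{\left(R \right)} = 2 R$
$n{\left(N \right)} = 2 N \left(4 + N\right)$ ($n{\left(N \right)} = \left(N + 4\right) \left(N + N\right) = \left(4 + N\right) 2 N = 2 N \left(4 + N\right)$)
$r{\left(V,L \right)} = 10 + V$ ($r{\left(V,L \right)} = 2 \cdot 5 + V = 10 + V$)
$r{\left(-197,n{\left(-9 \right)} \right)} + h = \left(10 - 197\right) - 8413 = -187 - 8413 = -8600$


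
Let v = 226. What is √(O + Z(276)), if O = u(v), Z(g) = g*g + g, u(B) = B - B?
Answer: 2*√19113 ≈ 276.50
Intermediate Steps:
u(B) = 0
Z(g) = g + g² (Z(g) = g² + g = g + g²)
O = 0
√(O + Z(276)) = √(0 + 276*(1 + 276)) = √(0 + 276*277) = √(0 + 76452) = √76452 = 2*√19113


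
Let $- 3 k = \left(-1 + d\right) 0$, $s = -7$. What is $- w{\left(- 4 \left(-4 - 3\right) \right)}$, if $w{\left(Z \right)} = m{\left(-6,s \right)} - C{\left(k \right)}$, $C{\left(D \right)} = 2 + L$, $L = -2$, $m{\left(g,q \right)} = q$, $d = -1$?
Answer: $7$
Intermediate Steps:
$k = 0$ ($k = - \frac{\left(-1 - 1\right) 0}{3} = - \frac{\left(-2\right) 0}{3} = \left(- \frac{1}{3}\right) 0 = 0$)
$C{\left(D \right)} = 0$ ($C{\left(D \right)} = 2 - 2 = 0$)
$w{\left(Z \right)} = -7$ ($w{\left(Z \right)} = -7 - 0 = -7 + 0 = -7$)
$- w{\left(- 4 \left(-4 - 3\right) \right)} = \left(-1\right) \left(-7\right) = 7$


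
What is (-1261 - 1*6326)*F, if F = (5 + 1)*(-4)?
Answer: 182088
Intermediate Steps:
F = -24 (F = 6*(-4) = -24)
(-1261 - 1*6326)*F = (-1261 - 1*6326)*(-24) = (-1261 - 6326)*(-24) = -7587*(-24) = 182088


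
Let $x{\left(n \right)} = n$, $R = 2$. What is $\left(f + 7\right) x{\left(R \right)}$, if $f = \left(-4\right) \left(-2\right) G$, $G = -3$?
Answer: $-34$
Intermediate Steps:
$f = -24$ ($f = \left(-4\right) \left(-2\right) \left(-3\right) = 8 \left(-3\right) = -24$)
$\left(f + 7\right) x{\left(R \right)} = \left(-24 + 7\right) 2 = \left(-17\right) 2 = -34$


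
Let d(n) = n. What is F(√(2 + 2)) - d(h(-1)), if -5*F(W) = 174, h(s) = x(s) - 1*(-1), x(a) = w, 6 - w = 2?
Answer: -199/5 ≈ -39.800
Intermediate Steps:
w = 4 (w = 6 - 1*2 = 6 - 2 = 4)
x(a) = 4
h(s) = 5 (h(s) = 4 - 1*(-1) = 4 + 1 = 5)
F(W) = -174/5 (F(W) = -⅕*174 = -174/5)
F(√(2 + 2)) - d(h(-1)) = -174/5 - 1*5 = -174/5 - 5 = -199/5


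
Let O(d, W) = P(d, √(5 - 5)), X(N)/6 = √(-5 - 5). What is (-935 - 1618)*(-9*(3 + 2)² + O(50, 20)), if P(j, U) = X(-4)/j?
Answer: 574425 - 7659*I*√10/25 ≈ 5.7443e+5 - 968.79*I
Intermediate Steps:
X(N) = 6*I*√10 (X(N) = 6*√(-5 - 5) = 6*√(-10) = 6*(I*√10) = 6*I*√10)
P(j, U) = 6*I*√10/j (P(j, U) = (6*I*√10)/j = 6*I*√10/j)
O(d, W) = 6*I*√10/d
(-935 - 1618)*(-9*(3 + 2)² + O(50, 20)) = (-935 - 1618)*(-9*(3 + 2)² + 6*I*√10/50) = -2553*(-9*5² + 6*I*√10*(1/50)) = -2553*(-9*25 + 3*I*√10/25) = -2553*(-225 + 3*I*√10/25) = 574425 - 7659*I*√10/25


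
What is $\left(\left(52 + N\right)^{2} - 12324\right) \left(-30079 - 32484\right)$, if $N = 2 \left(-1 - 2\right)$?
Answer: $638643104$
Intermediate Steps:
$N = -6$ ($N = 2 \left(-3\right) = -6$)
$\left(\left(52 + N\right)^{2} - 12324\right) \left(-30079 - 32484\right) = \left(\left(52 - 6\right)^{2} - 12324\right) \left(-30079 - 32484\right) = \left(46^{2} - 12324\right) \left(-62563\right) = \left(2116 - 12324\right) \left(-62563\right) = \left(-10208\right) \left(-62563\right) = 638643104$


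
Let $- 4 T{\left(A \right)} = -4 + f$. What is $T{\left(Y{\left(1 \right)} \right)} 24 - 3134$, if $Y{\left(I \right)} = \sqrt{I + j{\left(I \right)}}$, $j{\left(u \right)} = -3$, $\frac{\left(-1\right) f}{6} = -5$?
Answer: $-3290$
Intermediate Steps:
$f = 30$ ($f = \left(-6\right) \left(-5\right) = 30$)
$Y{\left(I \right)} = \sqrt{-3 + I}$ ($Y{\left(I \right)} = \sqrt{I - 3} = \sqrt{-3 + I}$)
$T{\left(A \right)} = - \frac{13}{2}$ ($T{\left(A \right)} = - \frac{-4 + 30}{4} = \left(- \frac{1}{4}\right) 26 = - \frac{13}{2}$)
$T{\left(Y{\left(1 \right)} \right)} 24 - 3134 = \left(- \frac{13}{2}\right) 24 - 3134 = -156 - 3134 = -3290$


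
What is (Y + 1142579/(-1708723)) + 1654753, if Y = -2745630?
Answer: -1864007762650/1708723 ≈ -1.0909e+6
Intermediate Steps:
(Y + 1142579/(-1708723)) + 1654753 = (-2745630 + 1142579/(-1708723)) + 1654753 = (-2745630 + 1142579*(-1/1708723)) + 1654753 = (-2745630 - 1142579/1708723) + 1654753 = -4691522273069/1708723 + 1654753 = -1864007762650/1708723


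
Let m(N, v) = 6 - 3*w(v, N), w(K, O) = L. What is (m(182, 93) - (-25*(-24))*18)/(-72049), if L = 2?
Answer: 10800/72049 ≈ 0.14990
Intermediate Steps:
w(K, O) = 2
m(N, v) = 0 (m(N, v) = 6 - 3*2 = 6 - 6 = 0)
(m(182, 93) - (-25*(-24))*18)/(-72049) = (0 - (-25*(-24))*18)/(-72049) = (0 - 600*18)*(-1/72049) = (0 - 1*10800)*(-1/72049) = (0 - 10800)*(-1/72049) = -10800*(-1/72049) = 10800/72049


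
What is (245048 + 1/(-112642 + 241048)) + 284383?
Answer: 67982116987/128406 ≈ 5.2943e+5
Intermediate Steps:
(245048 + 1/(-112642 + 241048)) + 284383 = (245048 + 1/128406) + 284383 = 31465633489/128406 + 284383 = 67982116987/128406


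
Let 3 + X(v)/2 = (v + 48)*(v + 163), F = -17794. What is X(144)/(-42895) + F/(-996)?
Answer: 322931579/21361710 ≈ 15.117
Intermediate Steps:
X(v) = -6 + 2*(48 + v)*(163 + v) (X(v) = -6 + 2*((v + 48)*(v + 163)) = -6 + 2*((48 + v)*(163 + v)) = -6 + 2*(48 + v)*(163 + v))
X(144)/(-42895) + F/(-996) = (15642 + 2*144² + 422*144)/(-42895) - 17794/(-996) = (15642 + 2*20736 + 60768)*(-1/42895) - 17794*(-1/996) = (15642 + 41472 + 60768)*(-1/42895) + 8897/498 = 117882*(-1/42895) + 8897/498 = -117882/42895 + 8897/498 = 322931579/21361710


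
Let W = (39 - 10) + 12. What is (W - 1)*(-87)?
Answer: -3480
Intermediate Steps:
W = 41 (W = 29 + 12 = 41)
(W - 1)*(-87) = (41 - 1)*(-87) = 40*(-87) = -3480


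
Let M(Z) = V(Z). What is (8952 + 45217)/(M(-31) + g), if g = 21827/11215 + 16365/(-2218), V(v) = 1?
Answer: -1347446833030/110246319 ≈ -12222.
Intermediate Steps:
M(Z) = 1
g = -135121189/24874870 (g = 21827*(1/11215) + 16365*(-1/2218) = 21827/11215 - 16365/2218 = -135121189/24874870 ≈ -5.4320)
(8952 + 45217)/(M(-31) + g) = (8952 + 45217)/(1 - 135121189/24874870) = 54169/(-110246319/24874870) = 54169*(-24874870/110246319) = -1347446833030/110246319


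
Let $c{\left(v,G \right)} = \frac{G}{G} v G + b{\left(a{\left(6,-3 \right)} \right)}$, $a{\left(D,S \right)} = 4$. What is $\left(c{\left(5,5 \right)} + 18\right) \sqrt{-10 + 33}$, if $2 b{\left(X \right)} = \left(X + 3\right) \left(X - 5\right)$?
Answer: $\frac{79 \sqrt{23}}{2} \approx 189.44$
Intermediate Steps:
$b{\left(X \right)} = \frac{\left(-5 + X\right) \left(3 + X\right)}{2}$ ($b{\left(X \right)} = \frac{\left(X + 3\right) \left(X - 5\right)}{2} = \frac{\left(3 + X\right) \left(-5 + X\right)}{2} = \frac{\left(-5 + X\right) \left(3 + X\right)}{2}$)
$c{\left(v,G \right)} = - \frac{7}{2} + G v$ ($c{\left(v,G \right)} = \frac{G}{G} v G - \left(\frac{23}{2} - 8\right) = 1 v G - \frac{7}{2} = v G - \frac{7}{2} = G v - \frac{7}{2} = - \frac{7}{2} + G v$)
$\left(c{\left(5,5 \right)} + 18\right) \sqrt{-10 + 33} = \left(\left(- \frac{7}{2} + 5 \cdot 5\right) + 18\right) \sqrt{-10 + 33} = \left(\left(- \frac{7}{2} + 25\right) + 18\right) \sqrt{23} = \left(\frac{43}{2} + 18\right) \sqrt{23} = \frac{79 \sqrt{23}}{2}$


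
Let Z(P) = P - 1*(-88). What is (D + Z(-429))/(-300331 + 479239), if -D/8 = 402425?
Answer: -1073247/59636 ≈ -17.997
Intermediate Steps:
D = -3219400 (D = -8*402425 = -3219400)
Z(P) = 88 + P (Z(P) = P + 88 = 88 + P)
(D + Z(-429))/(-300331 + 479239) = (-3219400 + (88 - 429))/(-300331 + 479239) = (-3219400 - 341)/178908 = -3219741*1/178908 = -1073247/59636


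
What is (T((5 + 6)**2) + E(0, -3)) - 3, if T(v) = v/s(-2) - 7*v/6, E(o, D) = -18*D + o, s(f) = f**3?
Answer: -2527/24 ≈ -105.29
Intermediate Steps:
E(o, D) = o - 18*D
T(v) = -31*v/24 (T(v) = v/((-2)**3) - 7*v/6 = v/(-8) - 7*v*(1/6) = v*(-1/8) - 7*v/6 = -v/8 - 7*v/6 = -31*v/24)
(T((5 + 6)**2) + E(0, -3)) - 3 = (-31*(5 + 6)**2/24 + (0 - 18*(-3))) - 3 = (-31/24*11**2 + (0 + 54)) - 3 = (-31/24*121 + 54) - 3 = (-3751/24 + 54) - 3 = -2455/24 - 3 = -2527/24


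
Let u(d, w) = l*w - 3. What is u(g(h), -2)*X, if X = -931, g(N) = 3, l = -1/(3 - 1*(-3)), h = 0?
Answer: 7448/3 ≈ 2482.7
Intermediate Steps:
l = -⅙ (l = -1/(3 + 3) = -1/6 = -1*⅙ = -⅙ ≈ -0.16667)
u(d, w) = -3 - w/6 (u(d, w) = -w/6 - 3 = -3 - w/6)
u(g(h), -2)*X = (-3 - ⅙*(-2))*(-931) = (-3 + ⅓)*(-931) = -8/3*(-931) = 7448/3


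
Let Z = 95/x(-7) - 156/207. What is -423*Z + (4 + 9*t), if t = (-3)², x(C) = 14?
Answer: -794237/322 ≈ -2466.6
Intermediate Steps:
t = 9
Z = 5827/966 (Z = 95/14 - 156/207 = 95*(1/14) - 156*1/207 = 95/14 - 52/69 = 5827/966 ≈ 6.0321)
-423*Z + (4 + 9*t) = -423*5827/966 + (4 + 9*9) = -821607/322 + (4 + 81) = -821607/322 + 85 = -794237/322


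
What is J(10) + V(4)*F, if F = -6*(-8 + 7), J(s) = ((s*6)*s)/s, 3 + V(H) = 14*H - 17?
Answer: 276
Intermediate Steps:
V(H) = -20 + 14*H (V(H) = -3 + (14*H - 17) = -3 + (-17 + 14*H) = -20 + 14*H)
J(s) = 6*s (J(s) = ((6*s)*s)/s = (6*s²)/s = 6*s)
F = 6 (F = -6*(-1) = 6)
J(10) + V(4)*F = 6*10 + (-20 + 14*4)*6 = 60 + (-20 + 56)*6 = 60 + 36*6 = 60 + 216 = 276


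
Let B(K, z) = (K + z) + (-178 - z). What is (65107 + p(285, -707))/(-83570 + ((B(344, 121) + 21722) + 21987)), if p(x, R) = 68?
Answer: -13035/7939 ≈ -1.6419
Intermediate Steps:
B(K, z) = -178 + K
(65107 + p(285, -707))/(-83570 + ((B(344, 121) + 21722) + 21987)) = (65107 + 68)/(-83570 + (((-178 + 344) + 21722) + 21987)) = 65175/(-83570 + ((166 + 21722) + 21987)) = 65175/(-83570 + (21888 + 21987)) = 65175/(-83570 + 43875) = 65175/(-39695) = 65175*(-1/39695) = -13035/7939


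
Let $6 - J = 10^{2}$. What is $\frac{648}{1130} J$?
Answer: $- \frac{30456}{565} \approx -53.904$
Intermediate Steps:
$J = -94$ ($J = 6 - 10^{2} = 6 - 100 = -94$)
$\frac{648}{1130} J = \frac{648}{1130} \left(-94\right) = 648 \cdot \frac{1}{1130} \left(-94\right) = \frac{324}{565} \left(-94\right) = - \frac{30456}{565}$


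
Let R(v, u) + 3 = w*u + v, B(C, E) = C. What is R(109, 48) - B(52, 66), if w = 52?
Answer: 2550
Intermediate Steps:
R(v, u) = -3 + v + 52*u (R(v, u) = -3 + (52*u + v) = -3 + (v + 52*u) = -3 + v + 52*u)
R(109, 48) - B(52, 66) = (-3 + 109 + 52*48) - 1*52 = (-3 + 109 + 2496) - 52 = 2602 - 52 = 2550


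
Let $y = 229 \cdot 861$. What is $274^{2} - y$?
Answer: $-122093$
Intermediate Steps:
$y = 197169$
$274^{2} - y = 274^{2} - 197169 = 75076 - 197169 = -122093$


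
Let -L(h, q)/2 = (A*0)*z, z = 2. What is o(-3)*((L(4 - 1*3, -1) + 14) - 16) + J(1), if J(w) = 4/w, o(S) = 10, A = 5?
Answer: -16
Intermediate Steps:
L(h, q) = 0 (L(h, q) = -2*5*0*2 = -0*2 = -2*0 = 0)
o(-3)*((L(4 - 1*3, -1) + 14) - 16) + J(1) = 10*((0 + 14) - 16) + 4/1 = 10*(14 - 16) + 4*1 = 10*(-2) + 4 = -20 + 4 = -16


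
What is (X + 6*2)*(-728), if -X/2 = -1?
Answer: -10192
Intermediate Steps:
X = 2 (X = -2*(-1) = 2)
(X + 6*2)*(-728) = (2 + 6*2)*(-728) = (2 + 12)*(-728) = 14*(-728) = -10192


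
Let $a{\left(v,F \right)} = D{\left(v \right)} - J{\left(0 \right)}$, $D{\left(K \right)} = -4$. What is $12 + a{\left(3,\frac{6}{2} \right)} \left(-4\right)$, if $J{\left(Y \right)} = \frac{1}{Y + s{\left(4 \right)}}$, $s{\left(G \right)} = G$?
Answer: $29$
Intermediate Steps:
$J{\left(Y \right)} = \frac{1}{4 + Y}$ ($J{\left(Y \right)} = \frac{1}{Y + 4} = \frac{1}{4 + Y}$)
$a{\left(v,F \right)} = - \frac{17}{4}$ ($a{\left(v,F \right)} = -4 - \frac{1}{4 + 0} = -4 - \frac{1}{4} = - \frac{17}{4}$)
$12 + a{\left(3,\frac{6}{2} \right)} \left(-4\right) = 12 - -17 = 12 + 17 = 29$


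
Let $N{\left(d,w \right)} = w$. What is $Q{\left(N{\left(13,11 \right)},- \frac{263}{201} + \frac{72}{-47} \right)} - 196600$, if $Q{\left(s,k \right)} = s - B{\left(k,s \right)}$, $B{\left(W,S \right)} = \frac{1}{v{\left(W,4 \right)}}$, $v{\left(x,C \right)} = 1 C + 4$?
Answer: $- \frac{1572713}{8} \approx -1.9659 \cdot 10^{5}$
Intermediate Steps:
$v{\left(x,C \right)} = 4 + C$ ($v{\left(x,C \right)} = C + 4 = 4 + C$)
$B{\left(W,S \right)} = \frac{1}{8}$ ($B{\left(W,S \right)} = \frac{1}{4 + 4} = \frac{1}{8}$)
$Q{\left(s,k \right)} = - \frac{1}{8} + s$ ($Q{\left(s,k \right)} = s - \frac{1}{8} = - \frac{1}{8} + s$)
$Q{\left(N{\left(13,11 \right)},- \frac{263}{201} + \frac{72}{-47} \right)} - 196600 = \left(- \frac{1}{8} + 11\right) - 196600 = \frac{87}{8} - 196600 = - \frac{1572713}{8}$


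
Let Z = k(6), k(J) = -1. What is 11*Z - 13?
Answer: -24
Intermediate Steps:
Z = -1
11*Z - 13 = 11*(-1) - 13 = -11 - 13 = -24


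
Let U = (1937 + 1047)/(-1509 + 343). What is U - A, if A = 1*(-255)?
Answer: 147173/583 ≈ 252.44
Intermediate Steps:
U = -1492/583 (U = 2984/(-1166) = 2984*(-1/1166) = -1492/583 ≈ -2.5592)
A = -255
U - A = -1492/583 - 1*(-255) = -1492/583 + 255 = 147173/583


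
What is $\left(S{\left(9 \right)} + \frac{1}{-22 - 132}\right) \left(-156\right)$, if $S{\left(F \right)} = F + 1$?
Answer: $- \frac{120042}{77} \approx -1559.0$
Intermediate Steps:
$S{\left(F \right)} = 1 + F$
$\left(S{\left(9 \right)} + \frac{1}{-22 - 132}\right) \left(-156\right) = \left(\left(1 + 9\right) + \frac{1}{-22 - 132}\right) \left(-156\right) = \left(10 + \frac{1}{-154}\right) \left(-156\right) = \left(10 - \frac{1}{154}\right) \left(-156\right) = \frac{1539}{154} \left(-156\right) = - \frac{120042}{77}$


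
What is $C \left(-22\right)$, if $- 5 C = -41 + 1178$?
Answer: $\frac{25014}{5} \approx 5002.8$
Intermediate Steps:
$C = - \frac{1137}{5}$ ($C = - \frac{-41 + 1178}{5} = \left(- \frac{1}{5}\right) 1137 = - \frac{1137}{5} \approx -227.4$)
$C \left(-22\right) = \left(- \frac{1137}{5}\right) \left(-22\right) = \frac{25014}{5}$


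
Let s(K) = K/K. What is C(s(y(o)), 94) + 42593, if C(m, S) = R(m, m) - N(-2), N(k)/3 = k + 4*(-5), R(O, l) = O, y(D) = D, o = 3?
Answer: 42660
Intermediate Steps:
N(k) = -60 + 3*k (N(k) = 3*(k + 4*(-5)) = 3*(k - 20) = 3*(-20 + k) = -60 + 3*k)
s(K) = 1
C(m, S) = 66 + m (C(m, S) = m - (-60 + 3*(-2)) = m - (-60 - 6) = m - 1*(-66) = m + 66 = 66 + m)
C(s(y(o)), 94) + 42593 = (66 + 1) + 42593 = 67 + 42593 = 42660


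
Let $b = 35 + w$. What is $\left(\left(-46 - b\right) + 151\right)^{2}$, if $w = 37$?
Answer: $1089$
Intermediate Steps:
$b = 72$ ($b = 35 + 37 = 72$)
$\left(\left(-46 - b\right) + 151\right)^{2} = \left(\left(-46 - 72\right) + 151\right)^{2} = \left(-118 + 151\right)^{2} = 33^{2} = 1089$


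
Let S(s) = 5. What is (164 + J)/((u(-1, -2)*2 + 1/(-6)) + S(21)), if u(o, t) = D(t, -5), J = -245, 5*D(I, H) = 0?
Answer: -486/29 ≈ -16.759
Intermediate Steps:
D(I, H) = 0 (D(I, H) = (⅕)*0 = 0)
u(o, t) = 0
(164 + J)/((u(-1, -2)*2 + 1/(-6)) + S(21)) = (164 - 245)/((0*2 + 1/(-6)) + 5) = -81/((0 - ⅙) + 5) = -81/(-⅙ + 5) = -81/29/6 = -81*6/29 = -486/29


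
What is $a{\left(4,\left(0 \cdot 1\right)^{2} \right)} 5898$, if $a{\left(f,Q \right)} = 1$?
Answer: $5898$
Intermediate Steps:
$a{\left(4,\left(0 \cdot 1\right)^{2} \right)} 5898 = 1 \cdot 5898 = 5898$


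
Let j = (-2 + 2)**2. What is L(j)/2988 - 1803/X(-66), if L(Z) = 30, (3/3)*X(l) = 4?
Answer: -448937/996 ≈ -450.74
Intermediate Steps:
j = 0 (j = 0**2 = 0)
X(l) = 4
L(j)/2988 - 1803/X(-66) = 30/2988 - 1803/4 = 30*(1/2988) - 1803*1/4 = 5/498 - 1803/4 = -448937/996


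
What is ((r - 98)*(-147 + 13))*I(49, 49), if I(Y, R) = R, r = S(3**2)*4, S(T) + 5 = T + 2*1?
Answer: 485884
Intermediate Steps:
S(T) = -3 + T (S(T) = -5 + (T + 2*1) = -5 + (T + 2) = -5 + (2 + T) = -3 + T)
r = 24 (r = (-3 + 3**2)*4 = (-3 + 9)*4 = 6*4 = 24)
((r - 98)*(-147 + 13))*I(49, 49) = ((24 - 98)*(-147 + 13))*49 = -74*(-134)*49 = 9916*49 = 485884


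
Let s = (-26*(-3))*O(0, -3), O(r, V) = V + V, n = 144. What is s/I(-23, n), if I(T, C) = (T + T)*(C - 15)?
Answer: 78/989 ≈ 0.078868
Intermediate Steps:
O(r, V) = 2*V
I(T, C) = 2*T*(-15 + C) (I(T, C) = (2*T)*(-15 + C) = 2*T*(-15 + C))
s = -468 (s = (-26*(-3))*(2*(-3)) = 78*(-6) = -468)
s/I(-23, n) = -468*(-1/(46*(-15 + 144))) = -468/(2*(-23)*129) = -468/(-5934) = -468*(-1/5934) = 78/989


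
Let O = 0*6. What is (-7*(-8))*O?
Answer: 0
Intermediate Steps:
O = 0
(-7*(-8))*O = -7*(-8)*0 = 56*0 = 0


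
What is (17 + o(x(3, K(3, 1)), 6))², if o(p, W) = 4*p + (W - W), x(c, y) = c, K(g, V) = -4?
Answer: 841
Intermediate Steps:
o(p, W) = 4*p (o(p, W) = 4*p + 0 = 4*p)
(17 + o(x(3, K(3, 1)), 6))² = (17 + 4*3)² = (17 + 12)² = 29² = 841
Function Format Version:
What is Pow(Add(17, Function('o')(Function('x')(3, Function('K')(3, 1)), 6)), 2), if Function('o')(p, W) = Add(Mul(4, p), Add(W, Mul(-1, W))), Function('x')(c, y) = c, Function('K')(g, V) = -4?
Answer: 841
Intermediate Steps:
Function('o')(p, W) = Mul(4, p) (Function('o')(p, W) = Add(Mul(4, p), 0) = Mul(4, p))
Pow(Add(17, Function('o')(Function('x')(3, Function('K')(3, 1)), 6)), 2) = Pow(Add(17, Mul(4, 3)), 2) = Pow(Add(17, 12), 2) = Pow(29, 2) = 841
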